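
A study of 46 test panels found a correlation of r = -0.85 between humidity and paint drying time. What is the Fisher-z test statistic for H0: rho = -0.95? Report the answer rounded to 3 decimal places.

Fisher z: atanh(-0.85) = -1.256153, atanh(-0.95) = -1.831781
z = (z_r − z_0)·√(n−3) = (-1.256153 − (-1.831781))·√43 = 0.575628 · 6.557439 = 3.775

3.775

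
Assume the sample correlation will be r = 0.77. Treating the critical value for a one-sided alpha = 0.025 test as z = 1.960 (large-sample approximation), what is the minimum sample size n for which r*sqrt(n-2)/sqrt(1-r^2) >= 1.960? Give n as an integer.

Need r·√(n−2)/√(1−r²) ≥ 1.960
√(n−2) ≥ 1.960·√(1−0.5929) / 0.77 = 1.960·0.638044 / 0.77 = 1.6241
n−2 ≥ 2.6377  ⇒  n ≥ 4.6377
Smallest integer n = 5

5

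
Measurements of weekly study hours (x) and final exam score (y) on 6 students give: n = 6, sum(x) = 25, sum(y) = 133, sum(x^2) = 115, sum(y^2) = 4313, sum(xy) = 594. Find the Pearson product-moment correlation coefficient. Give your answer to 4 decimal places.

0.3276

Numerator: nΣxy − (Σx)(Σy) = 6·594 − (25)(133) = 239
Denominator: √[(nΣx²−(Σx)²)(nΣy²−(Σy)²)]
  nΣx²−(Σx)² = 6·115 − 625 = 65;  nΣy²−(Σy)² = 6·4313 − 17689 = 8189
  √(65·8189) = √532285 = 729.5786
r = 239 / 729.5786 = 0.3276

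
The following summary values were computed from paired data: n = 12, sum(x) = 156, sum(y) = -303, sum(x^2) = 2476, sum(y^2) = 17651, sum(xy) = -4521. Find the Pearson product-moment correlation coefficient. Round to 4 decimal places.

Numerator: nΣxy − (Σx)(Σy) = 12·(-4521) − (156)(-303) = -6984
Denominator: √[(nΣx²−(Σx)²)(nΣy²−(Σy)²)]
  nΣx²−(Σx)² = 12·2476 − 24336 = 5376;  nΣy²−(Σy)² = 12·17651 − 91809 = 120003
  √(5376·120003) = √645136128 = 25399.5301
r = -6984 / 25399.5301 = -0.2750

-0.2750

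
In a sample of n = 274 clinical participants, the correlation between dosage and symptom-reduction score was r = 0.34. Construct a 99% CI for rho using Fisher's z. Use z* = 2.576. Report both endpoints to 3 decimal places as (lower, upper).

z_r = atanh(0.34) = 0.354093;  SE = 1/√(n−3) = 1/√271 = 0.060746
z-limits: 0.354093 ± 2.576·0.060746 = 0.354093 ± 0.156482 = [0.197611, 0.510575]
ρ-limits: (tanh 0.197611, tanh 0.510575) = (0.195, 0.470)

(0.195, 0.470)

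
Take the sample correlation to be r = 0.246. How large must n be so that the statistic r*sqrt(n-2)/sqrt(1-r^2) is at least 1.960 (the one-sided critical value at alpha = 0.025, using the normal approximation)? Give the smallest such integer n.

r√(n−2)/√(1−r²) ≥ 1.960  ⇔  n−2 ≥ (1.960)²·(1−r²)/r²
(1−r²)/r² = (1−0.060516)/0.060516 = 15.5246
n ≥ 2 + 3.8416·15.5246 = 2 + 59.6393 = 61.6393
⌈61.6393⌉ = 62

62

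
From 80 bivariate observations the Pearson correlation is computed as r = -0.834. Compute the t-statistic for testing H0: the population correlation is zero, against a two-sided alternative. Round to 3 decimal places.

t = r·√(n−2) / √(1−r²) with r = -0.834, n = 80
  = -0.834·√78 / √(1 − 0.695556)
  = -0.834·8.831761 / 0.551764
  = -7.365689 / 0.551764 = -13.349

-13.349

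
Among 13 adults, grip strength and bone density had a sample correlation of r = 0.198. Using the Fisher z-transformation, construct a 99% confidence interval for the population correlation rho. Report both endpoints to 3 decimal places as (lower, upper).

(-0.547, 0.768)

Fisher z: z_r = atanh(r) = ½·ln((1+0.198)/(1−0.198)) = 0.200650
SE(z) = 1/√(n−3) = 1/√10 = 0.316228
99% ⇒ z* = 2.576; margin = 2.576·0.316228 = 0.814603
CI on z-scale: (-0.613953, 1.015253)
Back-transform: tanh(-0.613953) = -0.546904, tanh(1.015253) = 0.767926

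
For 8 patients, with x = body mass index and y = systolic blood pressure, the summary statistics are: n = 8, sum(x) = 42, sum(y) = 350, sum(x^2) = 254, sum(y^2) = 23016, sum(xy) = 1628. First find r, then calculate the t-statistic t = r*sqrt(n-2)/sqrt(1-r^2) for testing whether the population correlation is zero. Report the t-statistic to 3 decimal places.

-1.109

S_xy = nΣxy − ΣxΣy = 8·1628 − 42·350 = 13024 − 14700 = -1676
S_xx = nΣx² − (Σx)² = 8·254 − 42² = 2032 − 1764 = 268
S_yy = nΣy² − (Σy)² = 8·23016 − 350² = 184128 − 122500 = 61628
r = S_xy / √(S_xx·S_yy) = -1676 / √(268·61628) = -1676 / √16516304 = -1676 / 4064.0256 = -0.4124
t = r·√(n−2)/√(1−r²) = -0.4124·√6 / √(1−0.170074) = -1.010170 / 0.911003 = -1.109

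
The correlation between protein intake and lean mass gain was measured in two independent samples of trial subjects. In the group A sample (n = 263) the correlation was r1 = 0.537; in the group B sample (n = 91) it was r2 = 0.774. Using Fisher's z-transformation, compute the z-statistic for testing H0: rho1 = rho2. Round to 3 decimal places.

Fisher z-transforms: z1 = atanh(0.537) = 0.599930, z2 = atanh(0.774) = 1.030229; difference d = -0.430299
Var(d) = 1/260 + 1/88 = 0.0038462 + 0.0113636 = 0.0152098
z = d/√Var(d) = -0.430299 / √0.0152098 = -0.430299 / 0.123328 = -3.489

-3.489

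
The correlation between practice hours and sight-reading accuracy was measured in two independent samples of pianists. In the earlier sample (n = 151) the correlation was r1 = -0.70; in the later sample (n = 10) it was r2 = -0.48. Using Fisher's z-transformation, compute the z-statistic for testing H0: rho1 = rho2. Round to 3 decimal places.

-0.890

z1 = atanh(-0.70) = -0.867301,  z2 = atanh(-0.48) = -0.522984
SE = √(1/(n1−3) + 1/(n2−3)) = √(1/148 + 1/7) = √(0.0067568 + 0.1428571) = √0.1496139 = 0.386800
z = (z1 − z2)/SE = (-0.867301 − (-0.522984)) / 0.386800 = -0.344317 / 0.386800 = -0.890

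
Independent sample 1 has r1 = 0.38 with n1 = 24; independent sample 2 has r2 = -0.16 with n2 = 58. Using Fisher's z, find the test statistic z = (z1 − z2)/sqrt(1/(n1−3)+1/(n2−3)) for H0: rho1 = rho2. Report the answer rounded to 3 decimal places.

z1 = atanh(0.38) = 0.400060,  z2 = atanh(-0.16) = -0.161387
SE = √(1/(n1−3) + 1/(n2−3)) = √(1/21 + 1/55) = √(0.0476190 + 0.0181818) = √0.0658008 = 0.256517
z = (z1 − z2)/SE = (0.400060 − (-0.161387)) / 0.256517 = 0.561447 / 0.256517 = 2.189

2.189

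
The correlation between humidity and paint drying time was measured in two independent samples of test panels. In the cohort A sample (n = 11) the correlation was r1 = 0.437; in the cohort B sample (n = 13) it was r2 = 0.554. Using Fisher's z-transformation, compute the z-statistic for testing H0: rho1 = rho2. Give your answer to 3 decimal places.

z1 = atanh(0.437) = 0.468517,  z2 = atanh(0.554) = 0.624134
SE = √(1/(n1−3) + 1/(n2−3)) = √(1/8 + 1/10) = √(0.1250000 + 0.1000000) = √0.2250000 = 0.474342
z = (z1 − z2)/SE = (0.468517 − 0.624134) / 0.474342 = -0.155617 / 0.474342 = -0.328

-0.328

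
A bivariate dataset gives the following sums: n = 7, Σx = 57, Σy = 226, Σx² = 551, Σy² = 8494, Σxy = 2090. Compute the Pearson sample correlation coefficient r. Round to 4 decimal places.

Numerator: nΣxy − (Σx)(Σy) = 7·2090 − (57)(226) = 1748
Denominator: √[(nΣx²−(Σx)²)(nΣy²−(Σy)²)]
  nΣx²−(Σx)² = 7·551 − 3249 = 608;  nΣy²−(Σy)² = 7·8494 − 51076 = 8382
  √(608·8382) = √5096256 = 2257.4889
r = 1748 / 2257.4889 = 0.7743

0.7743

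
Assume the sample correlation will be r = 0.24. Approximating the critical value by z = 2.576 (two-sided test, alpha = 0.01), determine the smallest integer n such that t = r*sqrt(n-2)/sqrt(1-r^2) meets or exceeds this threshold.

111

r√(n−2)/√(1−r²) ≥ 2.576  ⇔  n−2 ≥ (2.576)²·(1−r²)/r²
(1−r²)/r² = (1−0.0576)/0.0576 = 16.3611
n ≥ 2 + 6.635776·16.3611 = 2 + 108.5686 = 110.5686
⌈110.5686⌉ = 111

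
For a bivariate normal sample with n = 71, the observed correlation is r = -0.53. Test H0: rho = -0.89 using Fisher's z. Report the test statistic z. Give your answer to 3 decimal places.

6.859

Fisher z: atanh(-0.53) = -0.590145, atanh(-0.89) = -1.421926
z = (z_r − z_0)·√(n−3) = (-0.590145 − (-1.421926))·√68 = 0.831781 · 8.246211 = 6.859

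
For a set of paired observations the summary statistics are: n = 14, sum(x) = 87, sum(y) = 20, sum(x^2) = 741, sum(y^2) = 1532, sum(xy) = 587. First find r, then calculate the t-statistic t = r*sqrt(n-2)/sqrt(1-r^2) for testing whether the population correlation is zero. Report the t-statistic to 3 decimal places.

5.431

S_xy = nΣxy − ΣxΣy = 14·587 − 87·20 = 8218 − 1740 = 6478
S_xx = nΣx² − (Σx)² = 14·741 − 87² = 10374 − 7569 = 2805
S_yy = nΣy² − (Σy)² = 14·1532 − 20² = 21448 − 400 = 21048
r = S_xy / √(S_xx·S_yy) = 6478 / √(2805·21048) = 6478 / √59039640 = 6478 / 7683.7257 = 0.8431
t = r·√(n−2)/√(1−r²) = 0.8431·√12 / √(1−0.710818) = 2.920584 / 0.537756 = 5.431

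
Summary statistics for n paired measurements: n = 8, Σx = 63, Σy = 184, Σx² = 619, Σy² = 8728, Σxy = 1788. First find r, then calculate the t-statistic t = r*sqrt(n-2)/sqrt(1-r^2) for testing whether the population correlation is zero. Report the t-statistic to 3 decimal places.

1.255

S_xy = nΣxy − ΣxΣy = 8·1788 − 63·184 = 14304 − 11592 = 2712
S_xx = nΣx² − (Σx)² = 8·619 − 63² = 4952 − 3969 = 983
S_yy = nΣy² − (Σy)² = 8·8728 − 184² = 69824 − 33856 = 35968
r = S_xy / √(S_xx·S_yy) = 2712 / √(983·35968) = 2712 / √35356544 = 2712 / 5946.1369 = 0.4561
t = r·√(n−2)/√(1−r²) = 0.4561·√6 / √(1−0.208027) = 1.117212 / 0.889929 = 1.255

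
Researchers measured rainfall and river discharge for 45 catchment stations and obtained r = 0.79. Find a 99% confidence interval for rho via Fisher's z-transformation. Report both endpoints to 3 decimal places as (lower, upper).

z_r = atanh(0.79) = 1.071432;  SE = 1/√(n−3) = 1/√42 = 0.154303
z-limits: 1.071432 ± 2.576·0.154303 = 1.071432 ± 0.397485 = [0.673947, 1.468917]
ρ-limits: (tanh 0.673947, tanh 1.468917) = (0.588, 0.899)

(0.588, 0.899)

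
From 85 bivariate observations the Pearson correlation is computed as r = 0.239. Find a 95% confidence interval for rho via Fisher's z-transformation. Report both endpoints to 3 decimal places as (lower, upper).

Fisher z: z_r = atanh(r) = ½·ln((1+0.239)/(1−0.239)) = 0.243713
SE(z) = 1/√(n−3) = 1/√82 = 0.110432
95% ⇒ z* = 1.960; margin = 1.960·0.110432 = 0.216447
CI on z-scale: (0.027266, 0.460160)
Back-transform: tanh(0.027266) = 0.027259, tanh(0.460160) = 0.430215

(0.027, 0.430)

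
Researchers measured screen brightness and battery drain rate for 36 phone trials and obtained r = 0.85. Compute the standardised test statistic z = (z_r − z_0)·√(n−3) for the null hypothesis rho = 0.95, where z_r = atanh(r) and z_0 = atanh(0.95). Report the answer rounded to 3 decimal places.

Fisher z: atanh(0.85) = 1.256153, atanh(0.95) = 1.831781
z = (z_r − z_0)·√(n−3) = (1.256153 − 1.831781)·√33 = -0.575628 · 5.744563 = -3.307

-3.307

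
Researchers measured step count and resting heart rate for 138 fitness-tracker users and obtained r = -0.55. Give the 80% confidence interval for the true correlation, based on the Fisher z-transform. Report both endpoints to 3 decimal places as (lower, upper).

z_r = atanh(-0.55) = -0.618381;  SE = 1/√(n−3) = 1/√135 = 0.086066
z-limits: -0.618381 ± 1.282·0.086066 = -0.618381 ± 0.110337 = [-0.728718, -0.508044]
ρ-limits: (tanh -0.728718, tanh -0.508044) = (-0.622, -0.468)

(-0.622, -0.468)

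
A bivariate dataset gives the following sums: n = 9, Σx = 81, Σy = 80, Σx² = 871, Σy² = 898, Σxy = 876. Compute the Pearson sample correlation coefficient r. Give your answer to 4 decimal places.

Numerator: nΣxy − (Σx)(Σy) = 9·876 − (81)(80) = 1404
Denominator: √[(nΣx²−(Σx)²)(nΣy²−(Σy)²)]
  nΣx²−(Σx)² = 9·871 − 6561 = 1278;  nΣy²−(Σy)² = 9·898 − 6400 = 1682
  √(1278·1682) = √2149596 = 1466.1501
r = 1404 / 1466.1501 = 0.9576

0.9576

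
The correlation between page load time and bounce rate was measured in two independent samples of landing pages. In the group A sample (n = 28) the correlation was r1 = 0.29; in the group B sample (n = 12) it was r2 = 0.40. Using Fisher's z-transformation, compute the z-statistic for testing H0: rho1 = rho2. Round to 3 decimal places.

Fisher z-transforms: z1 = atanh(0.29) = 0.298566, z2 = atanh(0.40) = 0.423649; difference d = -0.125083
Var(d) = 1/25 + 1/9 = 0.0400000 + 0.1111111 = 0.1511111
z = d/√Var(d) = -0.125083 / √0.1511111 = -0.125083 / 0.388730 = -0.322

-0.322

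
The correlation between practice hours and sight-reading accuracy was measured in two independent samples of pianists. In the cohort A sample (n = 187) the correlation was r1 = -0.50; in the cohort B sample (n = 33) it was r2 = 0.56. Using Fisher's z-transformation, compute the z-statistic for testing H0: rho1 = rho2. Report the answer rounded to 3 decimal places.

z1 = atanh(-0.50) = -0.549306,  z2 = atanh(0.56) = 0.632833
SE = √(1/(n1−3) + 1/(n2−3)) = √(1/184 + 1/30) = √(0.0054348 + 0.0333333) = √0.0387681 = 0.196896
z = (z1 − z2)/SE = (-0.549306 − 0.632833) / 0.196896 = -1.182139 / 0.196896 = -6.004

-6.004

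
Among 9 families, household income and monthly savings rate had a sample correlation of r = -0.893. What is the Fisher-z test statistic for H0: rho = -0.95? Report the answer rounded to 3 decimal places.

z_r = atanh(-0.893) = -1.436545,  z_0 = atanh(-0.95) = -1.831781
SE = 1/√(n−3) = 1/√6 = 0.408248
z = (z_r − z_0)/SE = (-1.436545 − (-1.831781)) / 0.408248 = 0.395236 / 0.408248 = 0.968

0.968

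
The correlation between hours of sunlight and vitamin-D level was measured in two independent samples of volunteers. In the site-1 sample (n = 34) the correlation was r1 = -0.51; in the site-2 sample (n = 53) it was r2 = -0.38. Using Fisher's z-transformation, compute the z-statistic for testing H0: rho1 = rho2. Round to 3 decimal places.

-0.712

z1 = atanh(-0.51) = -0.562730,  z2 = atanh(-0.38) = -0.400060
SE = √(1/(n1−3) + 1/(n2−3)) = √(1/31 + 1/50) = √(0.0322581 + 0.0200000) = √0.0522581 = 0.228600
z = (z1 − z2)/SE = (-0.562730 − (-0.400060)) / 0.228600 = -0.162670 / 0.228600 = -0.712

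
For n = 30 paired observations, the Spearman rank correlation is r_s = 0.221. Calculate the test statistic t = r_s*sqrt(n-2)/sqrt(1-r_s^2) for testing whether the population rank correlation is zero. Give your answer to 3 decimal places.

t = r_s·√(n−2) / √(1−r_s²) with r_s = 0.221, n = 30
  = 0.221·√28 / √(1 − 0.048841)
  = 0.221·5.291503 / 0.975274
  = 1.169422 / 0.975274 = 1.199

1.199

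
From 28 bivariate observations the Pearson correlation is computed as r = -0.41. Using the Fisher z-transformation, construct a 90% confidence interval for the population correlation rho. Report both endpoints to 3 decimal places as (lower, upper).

(-0.644, -0.106)

z_r = atanh(-0.41) = -0.435611;  SE = 1/√(n−3) = 1/√25 = 0.200000
z-limits: -0.435611 ± 1.645·0.200000 = -0.435611 ± 0.329000 = [-0.764611, -0.106611]
ρ-limits: (tanh -0.764611, tanh -0.106611) = (-0.644, -0.106)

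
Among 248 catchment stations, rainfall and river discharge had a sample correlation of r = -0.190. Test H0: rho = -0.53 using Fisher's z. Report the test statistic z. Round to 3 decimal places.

6.227

z_r = atanh(-0.190) = -0.192337,  z_0 = atanh(-0.53) = -0.590145
SE = 1/√(n−3) = 1/√245 = 0.063888
z = (z_r − z_0)/SE = (-0.192337 − (-0.590145)) / 0.063888 = 0.397808 / 0.063888 = 6.227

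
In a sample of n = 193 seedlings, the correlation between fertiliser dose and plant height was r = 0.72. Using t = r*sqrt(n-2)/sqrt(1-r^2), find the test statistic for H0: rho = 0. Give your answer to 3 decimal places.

14.339

t = r·√(n−2) / √(1−r²) with r = 0.72, n = 193
  = 0.72·√191 / √(1 − 0.5184)
  = 0.72·13.820275 / 0.693974
  = 9.950598 / 0.693974 = 14.339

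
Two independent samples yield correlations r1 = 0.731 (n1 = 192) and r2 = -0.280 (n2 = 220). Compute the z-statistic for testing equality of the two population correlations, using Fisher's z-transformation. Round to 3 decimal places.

z1 = atanh(0.731) = 0.930872,  z2 = atanh(-0.280) = -0.287682
SE = √(1/(n1−3) + 1/(n2−3)) = √(1/189 + 1/217) = √(0.0052910 + 0.0046083) = √0.0098993 = 0.099495
z = (z1 − z2)/SE = (0.930872 − (-0.287682)) / 0.099495 = 1.218554 / 0.099495 = 12.247

12.247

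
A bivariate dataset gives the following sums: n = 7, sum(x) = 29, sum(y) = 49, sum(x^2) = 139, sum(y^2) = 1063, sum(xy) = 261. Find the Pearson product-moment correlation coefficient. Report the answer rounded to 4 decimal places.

Numerator: nΣxy − (Σx)(Σy) = 7·261 − (29)(49) = 406
Denominator: √[(nΣx²−(Σx)²)(nΣy²−(Σy)²)]
  nΣx²−(Σx)² = 7·139 − 841 = 132;  nΣy²−(Σy)² = 7·1063 − 2401 = 5040
  √(132·5040) = √665280 = 815.6470
r = 406 / 815.6470 = 0.4978

0.4978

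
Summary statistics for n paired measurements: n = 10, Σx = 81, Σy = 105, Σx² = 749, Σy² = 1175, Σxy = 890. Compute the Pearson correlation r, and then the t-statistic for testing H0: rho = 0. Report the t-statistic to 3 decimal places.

Numerator: nΣxy − (Σx)(Σy) = 10·890 − (81)(105) = 395
Denominator: √[(nΣx²−(Σx)²)(nΣy²−(Σy)²)]
  nΣx²−(Σx)² = 10·749 − 6561 = 929;  nΣy²−(Σy)² = 10·1175 − 11025 = 725
  √(929·725) = √673525 = 820.6857
r = 395 / 820.6857 = 0.4813
t = r·√(n−2)/√(1−r²) = 0.4813·√8 / √(1−0.231650) = 1.361322 / 0.876556 = 1.553

1.553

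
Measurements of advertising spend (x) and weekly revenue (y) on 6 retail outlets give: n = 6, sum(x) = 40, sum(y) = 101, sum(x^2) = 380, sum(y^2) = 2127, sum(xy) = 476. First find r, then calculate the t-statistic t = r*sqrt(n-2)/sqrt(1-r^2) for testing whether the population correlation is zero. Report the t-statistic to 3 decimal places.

-4.063

Numerator: nΣxy − (Σx)(Σy) = 6·476 − (40)(101) = -1184
Denominator: √[(nΣx²−(Σx)²)(nΣy²−(Σy)²)]
  nΣx²−(Σx)² = 6·380 − 1600 = 680;  nΣy²−(Σy)² = 6·2127 − 10201 = 2561
  √(680·2561) = √1741480 = 1319.6515
r = -1184 / 1319.6515 = -0.8972
t = r·√(n−2)/√(1−r²) = -0.8972·√4 / √(1−0.804968) = -1.794400 / 0.441624 = -4.063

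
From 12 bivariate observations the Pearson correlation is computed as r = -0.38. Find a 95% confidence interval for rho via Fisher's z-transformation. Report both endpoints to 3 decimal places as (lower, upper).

(-0.783, 0.248)

Fisher z: z_r = atanh(r) = ½·ln((1+(-0.38))/(1−(-0.38))) = -0.400060
SE(z) = 1/√(n−3) = 1/√9 = 0.333333
95% ⇒ z* = 1.960; margin = 1.960·0.333333 = 0.653333
CI on z-scale: (-1.053393, 0.253273)
Back-transform: tanh(-1.053393) = -0.783122, tanh(0.253273) = 0.247993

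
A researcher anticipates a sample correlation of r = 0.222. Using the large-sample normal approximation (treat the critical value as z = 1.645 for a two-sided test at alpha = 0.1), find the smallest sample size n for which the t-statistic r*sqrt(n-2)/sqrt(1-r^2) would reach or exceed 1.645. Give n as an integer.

55

Need r·√(n−2)/√(1−r²) ≥ 1.645
√(n−2) ≥ 1.645·√(1−0.049284) / 0.222 = 1.645·0.975047 / 0.222 = 7.2250
n−2 ≥ 52.2006  ⇒  n ≥ 54.2006
Smallest integer n = 55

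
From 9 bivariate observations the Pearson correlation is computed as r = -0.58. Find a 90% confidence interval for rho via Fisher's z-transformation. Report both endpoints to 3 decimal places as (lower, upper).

(-0.870, 0.009)

Fisher z: z_r = atanh(r) = ½·ln((1+(-0.58))/(1−(-0.58))) = -0.662463
SE(z) = 1/√(n−3) = 1/√6 = 0.408248
90% ⇒ z* = 1.645; margin = 1.645·0.408248 = 0.671568
CI on z-scale: (-1.334031, 0.009105)
Back-transform: tanh(-1.334031) = -0.870231, tanh(0.009105) = 0.009105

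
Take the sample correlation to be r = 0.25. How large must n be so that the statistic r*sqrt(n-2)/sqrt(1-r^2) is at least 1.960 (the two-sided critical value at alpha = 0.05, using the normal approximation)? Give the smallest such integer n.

60

Need r·√(n−2)/√(1−r²) ≥ 1.960
√(n−2) ≥ 1.960·√(1−0.0625) / 0.25 = 1.960·0.968246 / 0.25 = 7.5910
n−2 ≥ 57.6233  ⇒  n ≥ 59.6233
Smallest integer n = 60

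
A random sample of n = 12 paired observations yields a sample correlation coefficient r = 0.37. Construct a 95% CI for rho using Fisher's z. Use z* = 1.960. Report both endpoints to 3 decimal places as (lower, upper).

(-0.259, 0.779)

z_r = atanh(0.37) = 0.388423;  SE = 1/√(n−3) = 1/√9 = 0.333333
z-limits: 0.388423 ± 1.960·0.333333 = 0.388423 ± 0.653333 = [-0.264910, 1.041756]
ρ-limits: (tanh -0.264910, tanh 1.041756) = (-0.259, 0.779)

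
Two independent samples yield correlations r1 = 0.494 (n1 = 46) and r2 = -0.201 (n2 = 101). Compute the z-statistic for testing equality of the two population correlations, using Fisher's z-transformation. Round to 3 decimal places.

Fisher z-transforms: z1 = atanh(0.494) = 0.541338, z2 = atanh(-0.201) = -0.203774; difference d = 0.745112
Var(d) = 1/43 + 1/98 = 0.0232558 + 0.0102041 = 0.0334599
z = d/√Var(d) = 0.745112 / √0.0334599 = 0.745112 / 0.182920 = 4.073

4.073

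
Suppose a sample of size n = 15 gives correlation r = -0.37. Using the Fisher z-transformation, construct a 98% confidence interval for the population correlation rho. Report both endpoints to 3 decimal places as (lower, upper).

Fisher z: z_r = atanh(r) = ½·ln((1+(-0.37))/(1−(-0.37))) = -0.388423
SE(z) = 1/√(n−3) = 1/√12 = 0.288675
98% ⇒ z* = 2.326; margin = 2.326·0.288675 = 0.671458
CI on z-scale: (-1.059881, 0.283035)
Back-transform: tanh(-1.059881) = -0.785618, tanh(0.283035) = 0.275712

(-0.786, 0.276)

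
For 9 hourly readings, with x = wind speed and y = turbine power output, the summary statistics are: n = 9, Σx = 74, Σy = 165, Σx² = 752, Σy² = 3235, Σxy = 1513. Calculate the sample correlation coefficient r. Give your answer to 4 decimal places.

0.9004

S_xy = nΣxy − ΣxΣy = 9·1513 − 74·165 = 13617 − 12210 = 1407
S_xx = nΣx² − (Σx)² = 9·752 − 74² = 6768 − 5476 = 1292
S_yy = nΣy² − (Σy)² = 9·3235 − 165² = 29115 − 27225 = 1890
r = S_xy / √(S_xx·S_yy) = 1407 / √(1292·1890) = 1407 / √2441880 = 1407 / 1562.6516 = 0.9004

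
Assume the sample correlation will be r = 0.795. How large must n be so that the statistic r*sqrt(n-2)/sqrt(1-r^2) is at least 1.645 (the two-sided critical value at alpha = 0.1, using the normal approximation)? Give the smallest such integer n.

4

r√(n−2)/√(1−r²) ≥ 1.645  ⇔  n−2 ≥ (1.645)²·(1−r²)/r²
(1−r²)/r² = (1−0.632025)/0.632025 = 0.5822
n ≥ 2 + 2.706025·0.5822 = 2 + 1.5754 = 3.5754
⌈3.5754⌉ = 4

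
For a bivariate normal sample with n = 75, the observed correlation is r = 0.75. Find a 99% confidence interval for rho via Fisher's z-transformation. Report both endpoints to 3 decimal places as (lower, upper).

Fisher z: z_r = atanh(r) = ½·ln((1+0.75)/(1−0.75)) = 0.972955
SE(z) = 1/√(n−3) = 1/√72 = 0.117851
99% ⇒ z* = 2.576; margin = 2.576·0.117851 = 0.303584
CI on z-scale: (0.669371, 1.276539)
Back-transform: tanh(0.669371) = 0.584566, tanh(1.276539) = 0.855560

(0.585, 0.856)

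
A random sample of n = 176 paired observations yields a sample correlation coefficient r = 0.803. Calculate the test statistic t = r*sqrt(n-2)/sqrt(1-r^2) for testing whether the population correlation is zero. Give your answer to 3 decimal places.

17.773

1 − r² = 1 − 0.644809 = 0.355191;  √(1−r²) = 0.595979
√(n−2) = √174 = 13.190906
t = r·√(n−2)/√(1−r²) = 0.803 · 13.190906 / 0.595979 = 17.773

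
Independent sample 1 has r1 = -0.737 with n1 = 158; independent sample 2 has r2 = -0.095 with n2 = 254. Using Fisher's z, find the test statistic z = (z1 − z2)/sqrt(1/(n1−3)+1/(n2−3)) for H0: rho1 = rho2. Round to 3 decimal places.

Fisher z-transforms: z1 = atanh(-0.737) = -0.943880, z2 = atanh(-0.095) = -0.095287; difference d = -0.848593
Var(d) = 1/155 + 1/251 = 0.0064516 + 0.0039841 = 0.0104357
z = d/√Var(d) = -0.848593 / √0.0104357 = -0.848593 / 0.102155 = -8.307

-8.307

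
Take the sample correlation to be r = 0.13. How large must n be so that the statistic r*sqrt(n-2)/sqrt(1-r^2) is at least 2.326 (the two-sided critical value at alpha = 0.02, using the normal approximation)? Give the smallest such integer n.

r√(n−2)/√(1−r²) ≥ 2.326  ⇔  n−2 ≥ (2.326)²·(1−r²)/r²
(1−r²)/r² = (1−0.0169)/0.0169 = 58.1716
n ≥ 2 + 5.410276·58.1716 = 2 + 314.7244 = 316.7244
⌈316.7244⌉ = 317

317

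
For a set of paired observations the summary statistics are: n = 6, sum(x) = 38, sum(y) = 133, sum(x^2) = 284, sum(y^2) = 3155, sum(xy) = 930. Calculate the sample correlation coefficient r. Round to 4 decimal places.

0.9260

Numerator: nΣxy − (Σx)(Σy) = 6·930 − (38)(133) = 526
Denominator: √[(nΣx²−(Σx)²)(nΣy²−(Σy)²)]
  nΣx²−(Σx)² = 6·284 − 1444 = 260;  nΣy²−(Σy)² = 6·3155 − 17689 = 1241
  √(260·1241) = √322660 = 568.0317
r = 526 / 568.0317 = 0.9260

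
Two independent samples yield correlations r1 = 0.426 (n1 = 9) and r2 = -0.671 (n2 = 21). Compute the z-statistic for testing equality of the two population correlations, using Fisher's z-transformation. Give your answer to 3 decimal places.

Fisher z-transforms: z1 = atanh(0.426) = 0.455000, z2 = atanh(-0.671) = -0.812560; difference d = 1.267560
Var(d) = 1/6 + 1/18 = 0.1666667 + 0.0555556 = 0.2222223
z = d/√Var(d) = 1.267560 / √0.2222223 = 1.267560 / 0.471405 = 2.689

2.689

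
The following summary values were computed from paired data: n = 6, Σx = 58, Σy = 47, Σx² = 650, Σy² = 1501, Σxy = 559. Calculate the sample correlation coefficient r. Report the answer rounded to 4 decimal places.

0.3290

Numerator: nΣxy − (Σx)(Σy) = 6·559 − (58)(47) = 628
Denominator: √[(nΣx²−(Σx)²)(nΣy²−(Σy)²)]
  nΣx²−(Σx)² = 6·650 − 3364 = 536;  nΣy²−(Σy)² = 6·1501 − 2209 = 6797
  √(536·6797) = √3643192 = 1908.7148
r = 628 / 1908.7148 = 0.3290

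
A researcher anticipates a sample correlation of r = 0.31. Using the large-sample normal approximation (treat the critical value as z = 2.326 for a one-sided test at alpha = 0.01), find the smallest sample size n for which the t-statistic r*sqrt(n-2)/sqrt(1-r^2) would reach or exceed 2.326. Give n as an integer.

r√(n−2)/√(1−r²) ≥ 2.326  ⇔  n−2 ≥ (2.326)²·(1−r²)/r²
(1−r²)/r² = (1−0.0961)/0.0961 = 9.4058
n ≥ 2 + 5.410276·9.4058 = 2 + 50.8880 = 52.8880
⌈52.8880⌉ = 53

53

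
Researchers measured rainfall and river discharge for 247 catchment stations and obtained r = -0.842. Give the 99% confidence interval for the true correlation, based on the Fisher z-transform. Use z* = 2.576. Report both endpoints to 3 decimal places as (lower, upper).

(-0.884, -0.787)

z_r = atanh(-0.842) = -1.228006;  SE = 1/√(n−3) = 1/√244 = 0.064018
z-limits: -1.228006 ± 2.576·0.064018 = -1.228006 ± 0.164910 = [-1.392916, -1.063096]
ρ-limits: (tanh -1.392916, tanh -1.063096) = (-0.884, -0.787)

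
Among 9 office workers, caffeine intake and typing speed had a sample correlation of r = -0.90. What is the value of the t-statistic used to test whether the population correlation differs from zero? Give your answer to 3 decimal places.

t = r·√(n−2) / √(1−r²) with r = -0.90, n = 9
  = -0.90·√7 / √(1 − 0.8100)
  = -0.90·2.645751 / 0.435890
  = -2.381176 / 0.435890 = -5.463

-5.463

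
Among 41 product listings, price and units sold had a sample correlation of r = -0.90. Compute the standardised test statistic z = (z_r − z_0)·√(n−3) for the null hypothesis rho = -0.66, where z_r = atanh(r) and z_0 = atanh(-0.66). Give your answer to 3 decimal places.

z_r = atanh(-0.90) = -1.472219,  z_0 = atanh(-0.66) = -0.792814
SE = 1/√(n−3) = 1/√38 = 0.162221
z = (z_r − z_0)/SE = (-1.472219 − (-0.792814)) / 0.162221 = -0.679405 / 0.162221 = -4.188

-4.188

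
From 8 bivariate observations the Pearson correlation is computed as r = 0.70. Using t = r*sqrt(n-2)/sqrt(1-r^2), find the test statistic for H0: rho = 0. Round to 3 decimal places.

2.401

1 − r² = 1 − 0.4900 = 0.5100;  √(1−r²) = 0.714143
√(n−2) = √6 = 2.449490
t = r·√(n−2)/√(1−r²) = 0.70 · 2.449490 / 0.714143 = 2.401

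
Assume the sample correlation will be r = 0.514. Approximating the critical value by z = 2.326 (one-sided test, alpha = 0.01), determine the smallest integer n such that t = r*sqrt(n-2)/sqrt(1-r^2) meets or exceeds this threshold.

r√(n−2)/√(1−r²) ≥ 2.326  ⇔  n−2 ≥ (2.326)²·(1−r²)/r²
(1−r²)/r² = (1−0.264196)/0.264196 = 2.7851
n ≥ 2 + 5.410276·2.7851 = 2 + 15.0682 = 17.0682
⌈17.0682⌉ = 18

18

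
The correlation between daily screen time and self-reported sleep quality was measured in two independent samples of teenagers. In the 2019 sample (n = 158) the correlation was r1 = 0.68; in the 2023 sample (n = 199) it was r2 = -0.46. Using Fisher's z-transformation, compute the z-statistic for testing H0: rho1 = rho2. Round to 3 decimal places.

z1 = atanh(0.68) = 0.829114,  z2 = atanh(-0.46) = -0.497311
SE = √(1/(n1−3) + 1/(n2−3)) = √(1/155 + 1/196) = √(0.0064516 + 0.0051020) = √0.0115536 = 0.107488
z = (z1 − z2)/SE = (0.829114 − (-0.497311)) / 0.107488 = 1.326425 / 0.107488 = 12.340

12.340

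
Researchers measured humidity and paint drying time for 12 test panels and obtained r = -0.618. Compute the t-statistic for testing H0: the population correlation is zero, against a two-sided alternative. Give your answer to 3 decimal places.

-2.486

t = r·√(n−2) / √(1−r²) with r = -0.618, n = 12
  = -0.618·√10 / √(1 − 0.381924)
  = -0.618·3.162278 / 0.786178
  = -1.954288 / 0.786178 = -2.486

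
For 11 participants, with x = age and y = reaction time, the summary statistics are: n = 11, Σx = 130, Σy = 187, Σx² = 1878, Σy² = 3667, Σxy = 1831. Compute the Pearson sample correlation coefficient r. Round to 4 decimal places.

S_xy = nΣxy − ΣxΣy = 11·1831 − 130·187 = 20141 − 24310 = -4169
S_xx = nΣx² − (Σx)² = 11·1878 − 130² = 20658 − 16900 = 3758
S_yy = nΣy² − (Σy)² = 11·3667 − 187² = 40337 − 34969 = 5368
r = S_xy / √(S_xx·S_yy) = -4169 / √(3758·5368) = -4169 / √20172944 = -4169 / 4491.4301 = -0.9282

-0.9282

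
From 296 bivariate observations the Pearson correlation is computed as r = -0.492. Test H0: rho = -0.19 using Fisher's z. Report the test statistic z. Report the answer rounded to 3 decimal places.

z_r = atanh(-0.492) = -0.538696,  z_0 = atanh(-0.19) = -0.192337
SE = 1/√(n−3) = 1/√293 = 0.058421
z = (z_r − z_0)/SE = (-0.538696 − (-0.192337)) / 0.058421 = -0.346359 / 0.058421 = -5.929

-5.929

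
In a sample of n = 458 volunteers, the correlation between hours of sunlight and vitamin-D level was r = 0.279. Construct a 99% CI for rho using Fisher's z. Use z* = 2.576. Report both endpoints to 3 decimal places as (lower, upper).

(0.164, 0.386)

z_r = atanh(0.279) = 0.286597;  SE = 1/√(n−3) = 1/√455 = 0.046881
z-limits: 0.286597 ± 2.576·0.046881 = 0.286597 ± 0.120765 = [0.165832, 0.407362]
ρ-limits: (tanh 0.165832, tanh 0.407362) = (0.164, 0.386)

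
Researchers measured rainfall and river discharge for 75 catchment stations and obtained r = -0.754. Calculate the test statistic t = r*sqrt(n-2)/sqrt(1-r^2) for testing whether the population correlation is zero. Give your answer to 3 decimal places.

1 − r² = 1 − 0.568516 = 0.431484;  √(1−r²) = 0.656874
√(n−2) = √73 = 8.544004
t = r·√(n−2)/√(1−r²) = -0.754 · 8.544004 / 0.656874 = -9.807

-9.807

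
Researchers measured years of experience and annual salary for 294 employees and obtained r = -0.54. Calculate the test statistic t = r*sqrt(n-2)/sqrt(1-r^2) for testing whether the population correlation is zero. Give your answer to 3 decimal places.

-10.963

t = r·√(n−2) / √(1−r²) with r = -0.54, n = 294
  = -0.54·√292 / √(1 − 0.2916)
  = -0.54·17.088007 / 0.841665
  = -9.227524 / 0.841665 = -10.963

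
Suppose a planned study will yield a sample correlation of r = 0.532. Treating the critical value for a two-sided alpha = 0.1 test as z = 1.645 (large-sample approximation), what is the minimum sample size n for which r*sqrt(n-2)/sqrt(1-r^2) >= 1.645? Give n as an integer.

Need r·√(n−2)/√(1−r²) ≥ 1.645
√(n−2) ≥ 1.645·√(1−0.283024) / 0.532 = 1.645·0.846744 / 0.532 = 2.6182
n−2 ≥ 6.8550  ⇒  n ≥ 8.8550
Smallest integer n = 9

9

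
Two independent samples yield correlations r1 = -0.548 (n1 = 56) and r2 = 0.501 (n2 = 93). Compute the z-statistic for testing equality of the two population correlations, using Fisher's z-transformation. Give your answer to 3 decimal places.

-6.735

z1 = atanh(-0.548) = -0.615518,  z2 = atanh(0.501) = 0.550640
SE = √(1/(n1−3) + 1/(n2−3)) = √(1/53 + 1/90) = √(0.0188679 + 0.0111111) = √0.0299790 = 0.173144
z = (z1 − z2)/SE = (-0.615518 − 0.550640) / 0.173144 = -1.166158 / 0.173144 = -6.735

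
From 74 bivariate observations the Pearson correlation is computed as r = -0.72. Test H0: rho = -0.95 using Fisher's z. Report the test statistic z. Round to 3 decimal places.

z_r = atanh(-0.72) = -0.907645,  z_0 = atanh(-0.95) = -1.831781
SE = 1/√(n−3) = 1/√71 = 0.118678
z = (z_r − z_0)/SE = (-0.907645 − (-1.831781)) / 0.118678 = 0.924136 / 0.118678 = 7.787

7.787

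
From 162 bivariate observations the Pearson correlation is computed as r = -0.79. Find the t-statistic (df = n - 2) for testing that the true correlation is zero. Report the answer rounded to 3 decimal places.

1 − r² = 1 − 0.6241 = 0.3759;  √(1−r²) = 0.613107
√(n−2) = √160 = 12.649111
t = r·√(n−2)/√(1−r²) = -0.79 · 12.649111 / 0.613107 = -16.299

-16.299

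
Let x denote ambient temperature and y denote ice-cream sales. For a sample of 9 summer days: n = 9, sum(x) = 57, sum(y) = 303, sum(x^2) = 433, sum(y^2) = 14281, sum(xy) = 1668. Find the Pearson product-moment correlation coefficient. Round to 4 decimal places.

-0.4631

S_xy = nΣxy − ΣxΣy = 9·1668 − 57·303 = 15012 − 17271 = -2259
S_xx = nΣx² − (Σx)² = 9·433 − 57² = 3897 − 3249 = 648
S_yy = nΣy² − (Σy)² = 9·14281 − 303² = 128529 − 91809 = 36720
r = S_xy / √(S_xx·S_yy) = -2259 / √(648·36720) = -2259 / √23794560 = -2259 / 4877.9668 = -0.4631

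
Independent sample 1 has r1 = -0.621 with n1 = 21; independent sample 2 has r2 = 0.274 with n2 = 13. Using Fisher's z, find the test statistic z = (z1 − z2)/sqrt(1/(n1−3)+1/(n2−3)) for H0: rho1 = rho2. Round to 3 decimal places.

-2.555

Fisher z-transforms: z1 = atanh(-0.621) = -0.726631, z2 = atanh(0.274) = 0.281183; difference d = -1.007814
Var(d) = 1/18 + 1/10 = 0.0555556 + 0.1000000 = 0.1555556
z = d/√Var(d) = -1.007814 / √0.1555556 = -1.007814 / 0.394405 = -2.555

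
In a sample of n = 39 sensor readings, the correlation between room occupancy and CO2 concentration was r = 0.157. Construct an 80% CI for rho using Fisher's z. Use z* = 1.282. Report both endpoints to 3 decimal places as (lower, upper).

(-0.055, 0.356)

z_r = atanh(0.157) = 0.158309;  SE = 1/√(n−3) = 1/√36 = 0.166667
z-limits: 0.158309 ± 1.282·0.166667 = 0.158309 ± 0.213667 = [-0.055358, 0.371976]
ρ-limits: (tanh -0.055358, tanh 0.371976) = (-0.055, 0.356)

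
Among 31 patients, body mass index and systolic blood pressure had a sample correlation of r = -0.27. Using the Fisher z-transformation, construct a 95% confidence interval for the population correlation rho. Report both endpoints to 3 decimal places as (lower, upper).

(-0.570, 0.093)

Fisher z: z_r = atanh(r) = ½·ln((1+(-0.27))/(1−(-0.27))) = -0.276864
SE(z) = 1/√(n−3) = 1/√28 = 0.188982
95% ⇒ z* = 1.960; margin = 1.960·0.188982 = 0.370405
CI on z-scale: (-0.647269, 0.093541)
Back-transform: tanh(-0.647269) = -0.569829, tanh(0.093541) = 0.093269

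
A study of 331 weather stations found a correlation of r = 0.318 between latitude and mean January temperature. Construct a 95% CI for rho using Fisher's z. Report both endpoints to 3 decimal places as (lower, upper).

(0.218, 0.412)

z_r = atanh(0.318) = 0.329421;  SE = 1/√(n−3) = 1/√328 = 0.055216
z-limits: 0.329421 ± 1.960·0.055216 = 0.329421 ± 0.108223 = [0.221198, 0.437644]
ρ-limits: (tanh 0.221198, tanh 0.437644) = (0.218, 0.412)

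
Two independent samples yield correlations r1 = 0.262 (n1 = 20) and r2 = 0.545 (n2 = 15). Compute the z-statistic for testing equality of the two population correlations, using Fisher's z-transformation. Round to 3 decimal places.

-0.910

Fisher z-transforms: z1 = atanh(0.262) = 0.268255, z2 = atanh(0.545) = 0.611241; difference d = -0.342986
Var(d) = 1/17 + 1/12 = 0.0588235 + 0.0833333 = 0.1421568
z = d/√Var(d) = -0.342986 / √0.1421568 = -0.342986 / 0.377037 = -0.910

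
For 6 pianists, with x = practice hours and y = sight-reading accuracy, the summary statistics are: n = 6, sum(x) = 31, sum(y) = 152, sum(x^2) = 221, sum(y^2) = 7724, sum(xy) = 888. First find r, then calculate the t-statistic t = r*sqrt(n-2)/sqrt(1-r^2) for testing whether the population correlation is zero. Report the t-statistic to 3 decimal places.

S_xy = nΣxy − ΣxΣy = 6·888 − 31·152 = 5328 − 4712 = 616
S_xx = nΣx² − (Σx)² = 6·221 − 31² = 1326 − 961 = 365
S_yy = nΣy² − (Σy)² = 6·7724 − 152² = 46344 − 23104 = 23240
r = S_xy / √(S_xx·S_yy) = 616 / √(365·23240) = 616 / √8482600 = 616 / 2912.4903 = 0.2115
t = r·√(n−2)/√(1−r²) = 0.2115·√4 / √(1−0.044732) = 0.423000 / 0.977378 = 0.433

0.433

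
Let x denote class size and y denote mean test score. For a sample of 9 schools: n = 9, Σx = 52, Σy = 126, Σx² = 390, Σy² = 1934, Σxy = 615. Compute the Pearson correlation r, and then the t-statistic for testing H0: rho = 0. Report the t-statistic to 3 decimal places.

-6.033

Numerator: nΣxy − (Σx)(Σy) = 9·615 − (52)(126) = -1017
Denominator: √[(nΣx²−(Σx)²)(nΣy²−(Σy)²)]
  nΣx²−(Σx)² = 9·390 − 2704 = 806;  nΣy²−(Σy)² = 9·1934 − 15876 = 1530
  √(806·1530) = √1233180 = 1110.4864
r = -1017 / 1110.4864 = -0.9158
t = r·√(n−2)/√(1−r²) = -0.9158·√7 / √(1−0.838690) = -2.422979 / 0.401634 = -6.033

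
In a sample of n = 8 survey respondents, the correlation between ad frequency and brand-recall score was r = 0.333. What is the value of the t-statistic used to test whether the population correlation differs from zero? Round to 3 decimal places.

t = r·√(n−2) / √(1−r²) with r = 0.333, n = 8
  = 0.333·√6 / √(1 − 0.110889)
  = 0.333·2.449490 / 0.942927
  = 0.815680 / 0.942927 = 0.865

0.865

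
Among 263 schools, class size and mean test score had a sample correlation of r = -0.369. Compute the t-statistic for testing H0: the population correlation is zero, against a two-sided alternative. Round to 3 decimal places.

1 − r² = 1 − 0.136161 = 0.863839;  √(1−r²) = 0.929429
√(n−2) = √261 = 16.155494
t = r·√(n−2)/√(1−r²) = -0.369 · 16.155494 / 0.929429 = -6.414

-6.414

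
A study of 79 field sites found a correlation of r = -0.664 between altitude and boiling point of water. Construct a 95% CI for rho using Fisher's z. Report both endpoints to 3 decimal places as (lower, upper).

(-0.772, -0.519)

Fisher z: z_r = atanh(r) = ½·ln((1+(-0.664))/(1−(-0.664))) = -0.799934
SE(z) = 1/√(n−3) = 1/√76 = 0.114708
95% ⇒ z* = 1.960; margin = 1.960·0.114708 = 0.224828
CI on z-scale: (-1.024762, -0.575106)
Back-transform: tanh(-1.024762) = -0.771799, tanh(-0.575106) = -0.519099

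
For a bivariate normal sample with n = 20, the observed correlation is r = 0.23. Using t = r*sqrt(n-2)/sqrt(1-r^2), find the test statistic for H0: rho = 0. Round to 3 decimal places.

1.003

1 − r² = 1 − 0.0529 = 0.9471;  √(1−r²) = 0.973191
√(n−2) = √18 = 4.242641
t = r·√(n−2)/√(1−r²) = 0.23 · 4.242641 / 0.973191 = 1.003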